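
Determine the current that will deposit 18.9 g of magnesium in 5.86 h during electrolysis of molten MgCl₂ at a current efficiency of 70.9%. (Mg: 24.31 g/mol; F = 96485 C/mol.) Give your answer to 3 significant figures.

10.0 A

n(Mg) = 18.9 / 24.31 = 0.7775 mol
Mg²⁺ + 2e⁻ → Mg, so n(e⁻) = 2 × 0.7775 = 1.555 mol
Q = 1.555 × 96485 / 0.709 = 2.116×10^5 C
I = Q / t = 2.116×10^5 / 21096 s = 10.0 A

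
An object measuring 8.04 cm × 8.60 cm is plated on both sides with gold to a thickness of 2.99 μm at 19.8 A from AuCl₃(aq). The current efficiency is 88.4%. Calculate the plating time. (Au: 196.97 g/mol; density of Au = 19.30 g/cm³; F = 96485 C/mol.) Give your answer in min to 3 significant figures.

1.12 min

Plated area = 2 × 8.04 × 8.60 = 138.3 cm²
Volume = 138.3 × 2.99×10⁻⁴ cm = 0.04135 cm³
m(Au) = 0.04135 × 19.30 = 0.7981 g
n(Au) = 0.7981 / 196.97 = 0.004052 mol; n(e⁻) = 3 × 0.004052 = 0.01216 mol
Q = 0.01216 × 96485 / 0.884 = 1327 C
t = 1327 / 19.8 = 67.02 s = 1.12 min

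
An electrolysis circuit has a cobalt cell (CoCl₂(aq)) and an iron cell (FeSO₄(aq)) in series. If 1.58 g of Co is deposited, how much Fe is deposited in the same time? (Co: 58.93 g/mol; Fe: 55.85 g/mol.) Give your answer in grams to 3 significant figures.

n(Co) = 1.58 / 58.93 = 0.02681 mol
Co²⁺ + 2e⁻ → Co, so n(e⁻) = 2 × 0.02681 = 0.05362 mol
The cells are in series, so the same charge (and hence the same n(e⁻) = 0.05362 mol) passes through both.
Fe²⁺ + 2e⁻ → Fe, so n(Fe) = 0.05362 / 2 = 0.02681 mol
m(Fe) = 0.02681 × 55.85 = 1.50 g

1.50 g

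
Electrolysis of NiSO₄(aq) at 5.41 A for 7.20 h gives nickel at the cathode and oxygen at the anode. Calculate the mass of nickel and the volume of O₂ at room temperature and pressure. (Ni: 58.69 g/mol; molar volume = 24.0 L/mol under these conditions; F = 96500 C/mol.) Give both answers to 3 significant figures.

42.6 g Ni; 8.72 L O₂

Q = 5.41 × 25920 = 1.402×10^5 C; n(e⁻) = 1.402×10^5 / 96500 = 1.453 mol
Cathode: Ni²⁺ + 2e⁻ → Ni → n(Ni) = 1.453/2 = 0.7265 mol → 42.6 g
Anode: 2H₂O → O₂ + 4H⁺ + 4e⁻ → n(O₂) = 1.453/4 = 0.3633 mol → 8.72 L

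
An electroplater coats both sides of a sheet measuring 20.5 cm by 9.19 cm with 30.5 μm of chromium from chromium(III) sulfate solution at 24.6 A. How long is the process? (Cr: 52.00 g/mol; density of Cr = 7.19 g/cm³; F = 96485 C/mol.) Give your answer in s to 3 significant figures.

Plated area = 2 × 20.5 × 9.19 = 376.8 cm²
Volume = 376.8 × 30.5×10⁻⁴ cm = 1.149 cm³
m(Cr) = 1.149 × 7.19 = 8.261 g
n(Cr) = 8.261 / 52.00 = 0.1589 mol; n(e⁻) = 3 × 0.1589 = 0.4767 mol
Q = 0.4767 × 96485 = 45990 C
t = 45990 / 24.6 = 1870 s

1870 s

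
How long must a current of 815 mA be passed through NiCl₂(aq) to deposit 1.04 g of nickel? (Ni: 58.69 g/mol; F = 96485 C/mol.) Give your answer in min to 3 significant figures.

n(Ni) = 1.04 / 58.69 = 0.01772 mol
Ni²⁺ + 2e⁻ → Ni, so n(e⁻) = 2 × 0.01772 = 0.03544 mol
Q = 0.03544 × 96485 = 3419 C
t = Q / I = 3419 / 0.815 = 4195 s = 69.9 min

69.9 min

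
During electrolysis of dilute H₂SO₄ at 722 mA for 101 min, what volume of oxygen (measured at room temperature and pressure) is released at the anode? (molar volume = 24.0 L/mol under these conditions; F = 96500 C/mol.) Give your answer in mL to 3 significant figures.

272 mL

Q = 0.722 A × 6060 s = 4375 C
n(e⁻) = Q/F = 4375/96500 = 0.04534 mol
2H₂O → O₂ + 4H⁺ + 4e⁻, so n(O₂) = 0.04534 / 4 = 0.01134 mol
V = 0.01134 × 24.0 = 0.2722 L
= 272 mL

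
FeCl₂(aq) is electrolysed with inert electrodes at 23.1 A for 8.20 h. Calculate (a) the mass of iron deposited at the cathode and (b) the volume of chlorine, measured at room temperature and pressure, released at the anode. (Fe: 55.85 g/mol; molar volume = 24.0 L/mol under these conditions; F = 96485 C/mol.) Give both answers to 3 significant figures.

197 g Fe; 84.8 L Cl₂

Q = 23.1 × 29520 = 6.819×10^5 C; n(e⁻) = 6.819×10^5 / 96485 = 7.067 mol
Cathode: Fe²⁺ + 2e⁻ → Fe → n(Fe) = 7.067/2 = 3.534 mol → 197 g
Anode: 2Cl⁻ → Cl₂ + 2e⁻ → n(Cl₂) = 7.067/2 = 3.534 mol → 84.8 L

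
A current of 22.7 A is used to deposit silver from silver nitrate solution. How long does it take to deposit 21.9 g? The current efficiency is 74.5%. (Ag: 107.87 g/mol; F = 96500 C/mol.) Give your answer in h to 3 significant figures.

n(Ag) = 21.9 / 107.87 = 0.2030 mol
Ag⁺ + e⁻ → Ag, so n(e⁻) = 0.2030 mol
Q = 0.2030 × 96500 / 0.745 = 26290 C
t = Q / I = 26290 / 22.7 = 1158 s = 0.322 h

0.322 h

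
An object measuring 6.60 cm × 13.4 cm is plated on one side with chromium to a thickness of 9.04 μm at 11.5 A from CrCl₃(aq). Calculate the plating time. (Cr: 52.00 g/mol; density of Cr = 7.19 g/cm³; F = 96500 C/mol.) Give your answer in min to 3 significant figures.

Plated area = 6.60 × 13.4 = 88.44 cm²
Volume = 88.44 × 9.04×10⁻⁴ cm = 0.07995 cm³
m(Cr) = 0.07995 × 7.19 = 0.5748 g
n(Cr) = 0.5748 / 52.00 = 0.01105 mol; n(e⁻) = 3 × 0.01105 = 0.03315 mol
Q = 0.03315 × 96500 = 3199 C
t = 3199 / 11.5 = 278.2 s = 4.64 min

4.64 min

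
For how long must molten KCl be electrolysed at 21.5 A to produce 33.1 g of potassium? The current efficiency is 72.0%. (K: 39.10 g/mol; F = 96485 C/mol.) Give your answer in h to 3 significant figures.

1.47 h

n(K) = 33.1 / 39.10 = 0.8465 mol
K⁺ + e⁻ → K, so n(e⁻) = 0.8465 mol
Q = 0.8465 × 96485 / 0.720 = 1.134×10^5 C
t = Q / I = 1.134×10^5 / 21.5 = 5274 s = 1.47 h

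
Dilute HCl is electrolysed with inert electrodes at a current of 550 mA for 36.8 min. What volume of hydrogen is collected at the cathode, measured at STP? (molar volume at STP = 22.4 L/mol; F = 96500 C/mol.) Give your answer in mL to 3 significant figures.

141 mL

Charge passed = 0.550 × 2208 = 1214 C
Moles of electrons = 1214 / 96500 = 0.01258 mol
2H⁺ + 2e⁻ → H₂, so n(H₂) = 0.01258 / 2 = 0.006290 mol
V = 0.006290 × 22.4 = 0.1409 L
= 141 mL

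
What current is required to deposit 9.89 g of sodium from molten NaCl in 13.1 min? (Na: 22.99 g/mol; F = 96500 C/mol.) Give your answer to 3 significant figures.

n(Na) = 9.89 / 22.99 = 0.4302 mol
Na⁺ + e⁻ → Na, so n(e⁻) = 0.4302 mol
Q = 0.4302 × 96500 = 41510 C
I = Q / t = 41510 / 786 s = 52.8 A

52.8 A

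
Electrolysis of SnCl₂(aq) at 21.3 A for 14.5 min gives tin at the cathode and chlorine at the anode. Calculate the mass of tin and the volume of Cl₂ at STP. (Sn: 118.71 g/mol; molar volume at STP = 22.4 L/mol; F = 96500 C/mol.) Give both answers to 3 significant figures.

11.4 g Sn; 2.15 L Cl₂

Q = 21.3 × 870 = 18530 C; n(e⁻) = 18530 / 96500 = 0.1920 mol
Cathode: Sn²⁺ + 2e⁻ → Sn → n(Sn) = 0.1920/2 = 0.09600 mol → 11.4 g
Anode: 2Cl⁻ → Cl₂ + 2e⁻ → n(Cl₂) = 0.1920/2 = 0.09600 mol → 2.15 L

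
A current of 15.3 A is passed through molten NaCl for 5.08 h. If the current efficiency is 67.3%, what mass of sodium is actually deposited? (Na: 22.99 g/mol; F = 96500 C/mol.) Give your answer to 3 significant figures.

44.9 g

Q = 15.3 × 18288 = 2.798×10^5 C
n(e⁻) = 2.798×10^5 / 96500 = 2.899 mol
Na⁺ + e⁻ → Na, so theoretical m(Na) = 2.899 × 22.99 = 66.65 g
Actual mass = 67.3% × 66.65 = 44.9 g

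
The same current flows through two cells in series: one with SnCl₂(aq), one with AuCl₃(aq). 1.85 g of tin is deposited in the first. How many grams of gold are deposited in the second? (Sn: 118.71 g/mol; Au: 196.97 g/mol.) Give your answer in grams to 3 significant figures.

n(Sn) = 1.85 / 118.71 = 0.01558 mol
Sn²⁺ + 2e⁻ → Sn, so n(e⁻) = 2 × 0.01558 = 0.03116 mol
In series, the same 0.03116 mol of electrons flows through the second cell.
Au³⁺ + 3e⁻ → Au, so n(Au) = 0.03116 / 3 = 0.01039 mol
m(Au) = 0.01039 × 196.97 = 2.05 g

2.05 g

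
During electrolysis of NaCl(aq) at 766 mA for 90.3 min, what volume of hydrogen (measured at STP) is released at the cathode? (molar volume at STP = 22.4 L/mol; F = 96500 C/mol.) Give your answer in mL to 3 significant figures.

Charge passed = 0.766 × 5418 = 4150 C
Moles of electrons = 4150 / 96500 = 0.04301 mol
2H⁺ + 2e⁻ → H₂, so n(H₂) = 0.04301 / 2 = 0.02151 mol
V = 0.02151 × 22.4 = 0.4818 L
= 482 mL

482 mL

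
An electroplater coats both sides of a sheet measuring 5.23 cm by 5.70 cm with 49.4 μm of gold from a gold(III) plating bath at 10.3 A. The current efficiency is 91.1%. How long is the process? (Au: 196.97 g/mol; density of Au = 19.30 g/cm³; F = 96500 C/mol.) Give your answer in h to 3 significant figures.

0.247 h

Plated area = 2 × 5.23 × 5.70 = 59.62 cm²
Volume = 59.62 × 49.4×10⁻⁴ cm = 0.2945 cm³
m(Au) = 0.2945 × 19.30 = 5.684 g
n(Au) = 5.684 / 196.97 = 0.02886 mol; n(e⁻) = 3 × 0.02886 = 0.08658 mol
Q = 0.08658 × 96500 / 0.911 = 9171 C
t = 9171 / 10.3 = 890.4 s = 0.247 h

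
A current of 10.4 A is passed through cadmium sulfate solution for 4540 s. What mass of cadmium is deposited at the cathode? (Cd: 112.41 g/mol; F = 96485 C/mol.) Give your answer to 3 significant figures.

27.5 g

Q = It = 10.4 × 4540 = 47220 C
n(e⁻) = 47220 / 96485 = 0.4894 mol
Cd²⁺ + 2e⁻ → Cd, so n(Cd) = 0.4894 / 2 = 0.2447 mol
m = 0.2447 × 112.41 = 27.5 g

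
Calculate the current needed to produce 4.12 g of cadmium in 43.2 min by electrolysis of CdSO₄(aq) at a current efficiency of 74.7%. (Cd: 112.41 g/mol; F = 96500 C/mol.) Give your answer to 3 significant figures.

n(Cd) = 4.12 / 112.41 = 0.03665 mol
Cd²⁺ + 2e⁻ → Cd, so n(e⁻) = 2 × 0.03665 = 0.07330 mol
Q = 0.07330 × 96500 / 0.747 = 9469 C
I = Q / t = 9469 / 2592 s = 3.65 A

3.65 A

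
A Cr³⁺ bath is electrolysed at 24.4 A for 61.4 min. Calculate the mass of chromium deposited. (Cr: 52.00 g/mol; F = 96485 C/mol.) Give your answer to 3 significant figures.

Q = 24.4 A × 3684 s = 89890 C
n(e⁻) = 89890 / 96485 = 0.9316 mol
Cr³⁺ + 3e⁻ → Cr, so n(Cr) = 0.9316 / 3 = 0.3105 mol
m = 0.3105 × 52.00 = 16.1 g

16.1 g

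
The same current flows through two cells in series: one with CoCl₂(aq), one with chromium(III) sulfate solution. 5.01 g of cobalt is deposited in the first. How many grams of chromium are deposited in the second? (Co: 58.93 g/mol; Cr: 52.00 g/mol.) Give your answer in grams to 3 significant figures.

2.95 g

n(Co) = 5.01 / 58.93 = 0.08502 mol
Co²⁺ + 2e⁻ → Co, so n(e⁻) = 2 × 0.08502 = 0.1700 mol
In series, the same 0.1700 mol of electrons flows through the second cell.
Cr³⁺ + 3e⁻ → Cr, so n(Cr) = 0.1700 / 3 = 0.05667 mol
m(Cr) = 0.05667 × 52.00 = 2.95 g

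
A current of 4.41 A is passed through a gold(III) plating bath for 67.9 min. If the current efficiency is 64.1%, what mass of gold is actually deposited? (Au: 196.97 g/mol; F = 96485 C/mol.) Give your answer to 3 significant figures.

7.84 g

Q = 4.41 × 4074 = 17970 C
n(e⁻) = 17970 / 96485 = 0.1862 mol
Au³⁺ + 3e⁻ → Au, so theoretical m(Au) = 0.06207 × 196.97 = 12.23 g
Actual mass = 64.1% × 12.23 = 7.84 g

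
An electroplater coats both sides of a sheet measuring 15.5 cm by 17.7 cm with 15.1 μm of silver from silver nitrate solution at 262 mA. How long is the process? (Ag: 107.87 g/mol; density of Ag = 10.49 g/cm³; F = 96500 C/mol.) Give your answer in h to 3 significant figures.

8.24 h

Plated area = 2 × 15.5 × 17.7 = 548.7 cm²
Volume = 548.7 × 15.1×10⁻⁴ cm = 0.8285 cm³
m(Ag) = 0.8285 × 10.49 = 8.691 g
n(Ag) = 8.691 / 107.87 = 0.08057 mol; n(e⁻) = 0.08057 mol
Q = 0.08057 × 96500 = 7775 C
t = 7775 / 0.262 = 29680 s = 8.24 h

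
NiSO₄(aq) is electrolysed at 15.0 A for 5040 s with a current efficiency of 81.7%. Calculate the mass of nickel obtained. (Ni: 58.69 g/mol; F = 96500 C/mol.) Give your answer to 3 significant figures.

18.8 g

Q = 15.0 × 5040 = 75600 C
n(e⁻) = 75600 / 96500 = 0.7834 mol
Ni²⁺ + 2e⁻ → Ni, so theoretical m(Ni) = 0.3917 × 58.69 = 22.99 g
Actual mass = 81.7% × 22.99 = 18.8 g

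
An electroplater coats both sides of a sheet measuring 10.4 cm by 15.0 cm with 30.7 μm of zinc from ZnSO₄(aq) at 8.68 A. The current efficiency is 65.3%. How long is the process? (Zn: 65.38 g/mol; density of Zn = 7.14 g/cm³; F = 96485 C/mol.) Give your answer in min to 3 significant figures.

59.4 min

Plated area = 2 × 10.4 × 15.0 = 312.0 cm²
Volume = 312.0 × 30.7×10⁻⁴ cm = 0.9578 cm³
m(Zn) = 0.9578 × 7.14 = 6.839 g
n(Zn) = 6.839 / 65.38 = 0.1046 mol; n(e⁻) = 2 × 0.1046 = 0.2092 mol
Q = 0.2092 × 96485 / 0.653 = 30910 C
t = 30910 / 8.68 = 3561 s = 59.4 min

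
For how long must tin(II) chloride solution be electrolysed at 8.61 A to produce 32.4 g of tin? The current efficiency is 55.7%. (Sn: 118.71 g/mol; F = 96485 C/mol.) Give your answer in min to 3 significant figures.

n(Sn) = 32.4 / 118.71 = 0.2729 mol
Sn²⁺ + 2e⁻ → Sn, so n(e⁻) = 2 × 0.2729 = 0.5458 mol
Q = 0.5458 × 96485 / 0.557 = 94540 C
t = Q / I = 94540 / 8.61 = 10980 s = 183 min

183 min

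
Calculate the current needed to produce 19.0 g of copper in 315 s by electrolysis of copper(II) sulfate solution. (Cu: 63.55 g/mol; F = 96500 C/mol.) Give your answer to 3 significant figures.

183 A

n(Cu) = 19.0 / 63.55 = 0.2990 mol
Cu²⁺ + 2e⁻ → Cu, so n(e⁻) = 2 × 0.2990 = 0.5980 mol
Q = 0.5980 × 96500 = 57710 C
I = Q / t = 57710 / 315 s = 183 A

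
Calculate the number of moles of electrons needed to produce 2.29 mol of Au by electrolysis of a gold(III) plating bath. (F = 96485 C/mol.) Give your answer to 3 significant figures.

6.87 mol

Au³⁺ + 3e⁻ → Au, so n(e⁻) = 3 × 2.29 = 6.870 mol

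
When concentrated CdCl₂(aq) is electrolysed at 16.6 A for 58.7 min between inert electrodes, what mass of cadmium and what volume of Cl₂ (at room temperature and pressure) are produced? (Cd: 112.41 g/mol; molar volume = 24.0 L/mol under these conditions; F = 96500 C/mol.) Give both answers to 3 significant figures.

Q = 16.6 × 3522 = 58470 C; n(e⁻) = 58470 / 96500 = 0.6059 mol
Cathode: Cd²⁺ + 2e⁻ → Cd → n(Cd) = 0.6059/2 = 0.3030 mol → 34.1 g
Anode: 2Cl⁻ → Cl₂ + 2e⁻ → n(Cl₂) = 0.6059/2 = 0.3030 mol → 7.27 L

34.1 g Cd; 7.27 L Cl₂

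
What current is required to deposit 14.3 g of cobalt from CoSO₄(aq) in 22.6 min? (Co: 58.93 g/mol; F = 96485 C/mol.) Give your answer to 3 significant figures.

n(Co) = 14.3 / 58.93 = 0.2427 mol
Co²⁺ + 2e⁻ → Co, so n(e⁻) = 2 × 0.2427 = 0.4854 mol
Q = 0.4854 × 96485 = 46830 C
I = Q / t = 46830 / 1356 s = 34.5 A

34.5 A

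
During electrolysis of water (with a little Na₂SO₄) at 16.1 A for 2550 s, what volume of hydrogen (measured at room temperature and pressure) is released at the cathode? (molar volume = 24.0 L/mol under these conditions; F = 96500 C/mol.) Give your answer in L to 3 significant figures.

5.11 L

Q = It = 16.1 × 2550 = 41060 C
n(e⁻) = 41060 / 96500 = 0.4255 mol
2H⁺ + 2e⁻ → H₂, so n(H₂) = 0.4255 / 2 = 0.2128 mol
V = 0.2128 × 24.0 = 5.107 L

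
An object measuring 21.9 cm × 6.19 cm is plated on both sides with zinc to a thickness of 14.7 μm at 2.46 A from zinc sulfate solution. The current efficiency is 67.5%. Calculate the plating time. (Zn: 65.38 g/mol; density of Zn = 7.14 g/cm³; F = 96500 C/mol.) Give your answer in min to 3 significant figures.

84.3 min

Plated area = 2 × 21.9 × 6.19 = 271.1 cm²
Volume = 271.1 × 14.7×10⁻⁴ cm = 0.3985 cm³
m(Zn) = 0.3985 × 7.14 = 2.845 g
n(Zn) = 2.845 / 65.38 = 0.04351 mol; n(e⁻) = 2 × 0.04351 = 0.08702 mol
Q = 0.08702 × 96500 / 0.675 = 12440 C
t = 12440 / 2.46 = 5057 s = 84.3 min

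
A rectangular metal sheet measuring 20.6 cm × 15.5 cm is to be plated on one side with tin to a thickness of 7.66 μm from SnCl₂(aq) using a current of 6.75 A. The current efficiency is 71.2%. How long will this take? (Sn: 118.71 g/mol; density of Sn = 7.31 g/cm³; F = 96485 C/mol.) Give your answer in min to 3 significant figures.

Plated area = 20.6 × 15.5 = 319.3 cm²
Volume = 319.3 × 7.66×10⁻⁴ cm = 0.2446 cm³
m(Sn) = 0.2446 × 7.31 = 1.788 g
n(Sn) = 1.788 / 118.71 = 0.01506 mol; n(e⁻) = 2 × 0.01506 = 0.03012 mol
Q = 0.03012 × 96485 / 0.712 = 4082 C
t = 4082 / 6.75 = 604.7 s = 10.1 min

10.1 min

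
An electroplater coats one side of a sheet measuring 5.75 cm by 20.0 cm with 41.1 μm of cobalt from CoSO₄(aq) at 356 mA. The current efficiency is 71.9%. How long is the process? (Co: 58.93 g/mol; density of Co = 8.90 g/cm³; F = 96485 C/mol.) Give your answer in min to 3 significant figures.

897 min

Plated area = 5.75 × 20.0 = 115.0 cm²
Volume = 115.0 × 41.1×10⁻⁴ cm = 0.4727 cm³
m(Co) = 0.4727 × 8.90 = 4.207 g
n(Co) = 4.207 / 58.93 = 0.07139 mol; n(e⁻) = 2 × 0.07139 = 0.1428 mol
Q = 0.1428 × 96485 / 0.719 = 19160 C
t = 19160 / 0.356 = 53820 s = 897 min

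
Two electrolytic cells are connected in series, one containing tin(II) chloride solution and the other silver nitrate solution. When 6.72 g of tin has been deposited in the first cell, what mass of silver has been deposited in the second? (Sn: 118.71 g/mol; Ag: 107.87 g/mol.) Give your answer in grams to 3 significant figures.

n(Sn) = 6.72 / 118.71 = 0.05661 mol
Sn²⁺ + 2e⁻ → Sn, so n(e⁻) = 2 × 0.05661 = 0.1132 mol
The cells are in series, so the same charge (and hence the same n(e⁻) = 0.1132 mol) passes through both.
Ag⁺ + e⁻ → Ag, so n(Ag) = 0.1132 mol
m(Ag) = 0.1132 × 107.87 = 12.2 g

12.2 g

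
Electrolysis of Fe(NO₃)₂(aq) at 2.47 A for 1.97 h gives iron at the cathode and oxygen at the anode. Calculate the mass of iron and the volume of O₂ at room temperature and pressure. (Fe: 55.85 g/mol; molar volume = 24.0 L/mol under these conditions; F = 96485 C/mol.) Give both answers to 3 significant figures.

5.07 g Fe; 1.09 L O₂

Q = 2.47 × 7092 = 17520 C; n(e⁻) = 17520 / 96485 = 0.1816 mol
Cathode: Fe²⁺ + 2e⁻ → Fe → n(Fe) = 0.1816/2 = 0.09080 mol → 5.07 g
Anode: 2H₂O → O₂ + 4H⁺ + 4e⁻ → n(O₂) = 0.1816/4 = 0.04540 mol → 1.09 L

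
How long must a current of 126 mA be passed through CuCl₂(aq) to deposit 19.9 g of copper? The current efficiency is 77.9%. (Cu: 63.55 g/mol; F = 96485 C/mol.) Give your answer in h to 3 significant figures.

n(Cu) = 19.9 / 63.55 = 0.3131 mol
Cu²⁺ + 2e⁻ → Cu, so n(e⁻) = 2 × 0.3131 = 0.6262 mol
Q = 0.6262 × 96485 / 0.779 = 77560 C
t = Q / I = 77560 / 0.126 = 6.156×10^5 s = 171 h

171 h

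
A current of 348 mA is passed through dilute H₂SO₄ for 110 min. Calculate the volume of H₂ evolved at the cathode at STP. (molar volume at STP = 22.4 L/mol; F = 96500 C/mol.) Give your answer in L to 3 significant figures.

0.267 L

Q = 0.348 A × 6600 s = 2297 C
n(e⁻) = 2297 / 96500 = 0.02380 mol
2H⁺ + 2e⁻ → H₂, so n(H₂) = 0.02380 / 2 = 0.01190 mol
V = 0.01190 × 22.4 = 0.2666 L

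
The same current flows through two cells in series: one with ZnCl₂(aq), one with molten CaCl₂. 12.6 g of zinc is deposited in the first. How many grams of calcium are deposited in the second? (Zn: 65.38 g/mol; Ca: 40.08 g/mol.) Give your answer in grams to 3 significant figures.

7.72 g

n(Zn) = 12.6 / 65.38 = 0.1927 mol
Zn²⁺ + 2e⁻ → Zn, so n(e⁻) = 2 × 0.1927 = 0.3854 mol
Since the cells are in series, n(e⁻) in the Ca cell is also 0.3854 mol.
Ca²⁺ + 2e⁻ → Ca, so n(Ca) = 0.3854 / 2 = 0.1927 mol
m(Ca) = 0.1927 × 40.08 = 7.72 g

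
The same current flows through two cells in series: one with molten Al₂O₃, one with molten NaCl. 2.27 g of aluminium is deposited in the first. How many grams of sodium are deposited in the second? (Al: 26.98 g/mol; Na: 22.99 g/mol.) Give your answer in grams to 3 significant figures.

n(Al) = 2.27 / 26.98 = 0.08414 mol
Al³⁺ + 3e⁻ → Al, so n(e⁻) = 3 × 0.08414 = 0.2524 mol
In series, the same 0.2524 mol of electrons flows through the second cell.
Na⁺ + e⁻ → Na, so n(Na) = 0.2524 mol
m(Na) = 0.2524 × 22.99 = 5.80 g

5.80 g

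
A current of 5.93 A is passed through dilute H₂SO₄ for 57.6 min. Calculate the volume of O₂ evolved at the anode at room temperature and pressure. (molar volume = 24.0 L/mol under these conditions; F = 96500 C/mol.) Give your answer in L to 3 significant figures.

1.27 L

Q = It = 5.93 × 3456 = 20490 C
n(e⁻) = Q/F = 20490/96500 = 0.2123 mol
2H₂O → O₂ + 4H⁺ + 4e⁻, so n(O₂) = 0.2123 / 4 = 0.05308 mol
V = 0.05308 × 24.0 = 1.274 L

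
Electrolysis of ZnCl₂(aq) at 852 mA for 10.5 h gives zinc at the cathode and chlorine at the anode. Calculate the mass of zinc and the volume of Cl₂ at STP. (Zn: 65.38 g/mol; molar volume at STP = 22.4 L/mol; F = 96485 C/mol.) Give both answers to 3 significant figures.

10.9 g Zn; 3.74 L Cl₂

Q = 0.852 × 37800 = 32210 C; n(e⁻) = 32210 / 96485 = 0.3338 mol
Cathode: Zn²⁺ + 2e⁻ → Zn → n(Zn) = 0.3338/2 = 0.1669 mol → 10.9 g
Anode: 2Cl⁻ → Cl₂ + 2e⁻ → n(Cl₂) = 0.3338/2 = 0.1669 mol → 3.74 L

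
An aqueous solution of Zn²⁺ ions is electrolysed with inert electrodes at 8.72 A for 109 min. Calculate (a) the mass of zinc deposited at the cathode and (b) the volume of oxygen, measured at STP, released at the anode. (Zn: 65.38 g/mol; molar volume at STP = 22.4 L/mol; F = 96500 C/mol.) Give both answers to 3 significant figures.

Q = 8.72 × 6540 = 57030 C; n(e⁻) = 57030 / 96500 = 0.5910 mol
Cathode: Zn²⁺ + 2e⁻ → Zn → n(Zn) = 0.5910/2 = 0.2955 mol → 19.3 g
Anode: 2H₂O → O₂ + 4H⁺ + 4e⁻ → n(O₂) = 0.5910/4 = 0.1478 mol → 3.31 L

19.3 g Zn; 3.31 L O₂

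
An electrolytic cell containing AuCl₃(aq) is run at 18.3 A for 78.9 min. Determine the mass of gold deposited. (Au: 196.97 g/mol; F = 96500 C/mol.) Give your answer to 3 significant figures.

58.9 g

Q = It = 18.3 × 4734 = 86630 C
Moles of electrons = 86630 / 96500 = 0.8977 mol
Au³⁺ + 3e⁻ → Au, so n(Au) = 0.8977 / 3 = 0.2992 mol
m = 0.2992 × 196.97 = 58.9 g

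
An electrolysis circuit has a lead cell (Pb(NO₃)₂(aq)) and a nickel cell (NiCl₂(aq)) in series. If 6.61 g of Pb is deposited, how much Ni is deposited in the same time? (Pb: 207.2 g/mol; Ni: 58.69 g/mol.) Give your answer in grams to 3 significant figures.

1.87 g

n(Pb) = 6.61 / 207.2 = 0.03190 mol
Pb²⁺ + 2e⁻ → Pb, so n(e⁻) = 2 × 0.03190 = 0.06380 mol
The cells are in series, so the same charge (and hence the same n(e⁻) = 0.06380 mol) passes through both.
Ni²⁺ + 2e⁻ → Ni, so n(Ni) = 0.06380 / 2 = 0.03190 mol
m(Ni) = 0.03190 × 58.69 = 1.87 g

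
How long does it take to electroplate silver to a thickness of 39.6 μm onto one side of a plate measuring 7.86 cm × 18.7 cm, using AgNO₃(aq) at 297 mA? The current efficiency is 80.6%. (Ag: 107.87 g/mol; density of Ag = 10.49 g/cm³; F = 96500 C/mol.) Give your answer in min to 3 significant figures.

Plated area = 7.86 × 18.7 = 147.0 cm²
Volume = 147.0 × 39.6×10⁻⁴ cm = 0.5821 cm³
m(Ag) = 0.5821 × 10.49 = 6.106 g
n(Ag) = 6.106 / 107.87 = 0.05661 mol; n(e⁻) = 0.05661 mol
Q = 0.05661 × 96500 / 0.806 = 6778 C
t = 6778 / 0.297 = 22820 s = 380 min

380 min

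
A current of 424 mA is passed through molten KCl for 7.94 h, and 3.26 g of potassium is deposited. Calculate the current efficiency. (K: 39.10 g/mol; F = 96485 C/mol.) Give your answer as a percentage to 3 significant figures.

Q = 0.424 × 28584 = 12120 C
n(e⁻) = 12120 / 96485 = 0.1256 mol
K⁺ + e⁻ → K, so theoretical n(K) = 0.1256 mol → 4.911 g
Efficiency = 3.26 / 4.911 = 0.6638 = 66.4%

66.4%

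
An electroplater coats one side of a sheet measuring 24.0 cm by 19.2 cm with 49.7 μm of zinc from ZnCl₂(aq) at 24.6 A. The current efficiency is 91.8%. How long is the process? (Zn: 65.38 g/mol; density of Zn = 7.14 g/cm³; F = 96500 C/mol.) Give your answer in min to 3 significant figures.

Plated area = 24.0 × 19.2 = 460.8 cm²
Volume = 460.8 × 49.7×10⁻⁴ cm = 2.290 cm³
m(Zn) = 2.290 × 7.14 = 16.35 g
n(Zn) = 16.35 / 65.38 = 0.2501 mol; n(e⁻) = 2 × 0.2501 = 0.5002 mol
Q = 0.5002 × 96500 / 0.918 = 52580 C
t = 52580 / 24.6 = 2137 s = 35.6 min

35.6 min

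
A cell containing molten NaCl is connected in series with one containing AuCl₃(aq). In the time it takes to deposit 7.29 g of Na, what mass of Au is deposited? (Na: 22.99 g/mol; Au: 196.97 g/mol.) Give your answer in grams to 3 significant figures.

20.8 g

n(Na) = 7.29 / 22.99 = 0.3171 mol
Na⁺ + e⁻ → Na, so n(e⁻) = 0.3171 mol
In series, the same 0.3171 mol of electrons flows through the second cell.
Au³⁺ + 3e⁻ → Au, so n(Au) = 0.3171 / 3 = 0.1057 mol
m(Au) = 0.1057 × 196.97 = 20.8 g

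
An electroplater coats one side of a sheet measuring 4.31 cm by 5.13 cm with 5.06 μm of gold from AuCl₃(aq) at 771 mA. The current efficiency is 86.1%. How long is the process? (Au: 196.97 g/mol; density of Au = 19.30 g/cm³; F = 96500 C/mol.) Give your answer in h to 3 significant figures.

Plated area = 4.31 × 5.13 = 22.11 cm²
Volume = 22.11 × 5.06×10⁻⁴ cm = 0.01119 cm³
m(Au) = 0.01119 × 19.30 = 0.2160 g
n(Au) = 0.2160 / 196.97 = 0.001097 mol; n(e⁻) = 3 × 0.001097 = 0.003291 mol
Q = 0.003291 × 96500 / 0.861 = 368.9 C
t = 368.9 / 0.771 = 478.5 s = 0.133 h

0.133 h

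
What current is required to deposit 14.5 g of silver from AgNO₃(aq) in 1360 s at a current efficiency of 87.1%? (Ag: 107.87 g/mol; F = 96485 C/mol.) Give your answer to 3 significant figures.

10.9 A

n(Ag) = 14.5 / 107.87 = 0.1344 mol
Ag⁺ + e⁻ → Ag, so n(e⁻) = 0.1344 mol
Q = 0.1344 × 96485 / 0.871 = 14890 C
I = Q / t = 14890 / 1360 s = 10.9 A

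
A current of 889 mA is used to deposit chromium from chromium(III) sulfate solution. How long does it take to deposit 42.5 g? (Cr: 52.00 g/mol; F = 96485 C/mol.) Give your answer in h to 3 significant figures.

n(Cr) = 42.5 / 52.00 = 0.8173 mol
Cr³⁺ + 3e⁻ → Cr, so n(e⁻) = 3 × 0.8173 = 2.452 mol
Q = 2.452 × 96485 = 2.366×10^5 C
t = Q / I = 2.366×10^5 / 0.889 = 2.661×10^5 s = 73.9 h

73.9 h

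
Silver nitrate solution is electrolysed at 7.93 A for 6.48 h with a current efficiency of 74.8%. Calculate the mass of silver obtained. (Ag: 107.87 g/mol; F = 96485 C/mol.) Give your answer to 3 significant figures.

155 g

Q = 7.93 × 23328 = 1.850×10^5 C
n(e⁻) = 1.850×10^5 / 96485 = 1.917 mol
Ag⁺ + e⁻ → Ag, so theoretical m(Ag) = 1.917 × 107.87 = 206.8 g
Actual mass = 74.8% × 206.8 = 155 g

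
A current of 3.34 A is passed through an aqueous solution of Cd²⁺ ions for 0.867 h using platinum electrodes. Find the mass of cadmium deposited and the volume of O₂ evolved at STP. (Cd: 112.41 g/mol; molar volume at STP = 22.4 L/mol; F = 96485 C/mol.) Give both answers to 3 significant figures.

Q = 3.34 × 3121.2 = 10420 C; n(e⁻) = 10420 / 96485 = 0.1080 mol
Cathode: Cd²⁺ + 2e⁻ → Cd → n(Cd) = 0.1080/2 = 0.05400 mol → 6.07 g
Anode: 2H₂O → O₂ + 4H⁺ + 4e⁻ → n(O₂) = 0.1080/4 = 0.02700 mol → 0.605 L

6.07 g Cd; 0.605 L O₂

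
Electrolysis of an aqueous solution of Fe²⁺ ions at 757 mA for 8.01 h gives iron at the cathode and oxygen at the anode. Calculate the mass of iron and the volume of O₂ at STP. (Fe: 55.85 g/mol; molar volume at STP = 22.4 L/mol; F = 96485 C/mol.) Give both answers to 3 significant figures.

Q = 0.757 × 28836 = 21830 C; n(e⁻) = 21830 / 96485 = 0.2263 mol
Cathode: Fe²⁺ + 2e⁻ → Fe → n(Fe) = 0.2263/2 = 0.1132 mol → 6.32 g
Anode: 2H₂O → O₂ + 4H⁺ + 4e⁻ → n(O₂) = 0.2263/4 = 0.05658 mol → 1.27 L

6.32 g Fe; 1.27 L O₂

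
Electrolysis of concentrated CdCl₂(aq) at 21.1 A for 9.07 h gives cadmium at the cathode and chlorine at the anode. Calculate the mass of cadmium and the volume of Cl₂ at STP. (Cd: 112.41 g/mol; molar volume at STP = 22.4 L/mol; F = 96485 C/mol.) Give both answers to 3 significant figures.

401 g Cd; 80.0 L Cl₂

Q = 21.1 × 32652 = 6.890×10^5 C; n(e⁻) = 6.890×10^5 / 96485 = 7.141 mol
Cathode: Cd²⁺ + 2e⁻ → Cd → n(Cd) = 7.141/2 = 3.571 mol → 401 g
Anode: 2Cl⁻ → Cl₂ + 2e⁻ → n(Cl₂) = 7.141/2 = 3.571 mol → 80.0 L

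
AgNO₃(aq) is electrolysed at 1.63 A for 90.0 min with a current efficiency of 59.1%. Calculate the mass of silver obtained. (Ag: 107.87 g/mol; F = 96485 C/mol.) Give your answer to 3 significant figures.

Q = 1.63 × 5400 = 8802 C
n(e⁻) = 8802 / 96485 = 0.09123 mol
Ag⁺ + e⁻ → Ag, so theoretical m(Ag) = 0.09123 × 107.87 = 9.841 g
Actual mass = 59.1% × 9.841 = 5.82 g

5.82 g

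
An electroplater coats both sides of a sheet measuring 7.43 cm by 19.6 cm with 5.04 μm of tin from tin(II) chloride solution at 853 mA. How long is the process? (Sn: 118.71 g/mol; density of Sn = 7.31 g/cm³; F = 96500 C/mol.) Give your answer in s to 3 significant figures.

2050 s

Plated area = 2 × 7.43 × 19.6 = 291.3 cm²
Volume = 291.3 × 5.04×10⁻⁴ cm = 0.1468 cm³
m(Sn) = 0.1468 × 7.31 = 1.073 g
n(Sn) = 1.073 / 118.71 = 0.009039 mol; n(e⁻) = 2 × 0.009039 = 0.01808 mol
Q = 0.01808 × 96500 = 1745 C
t = 1745 / 0.853 = 2046 s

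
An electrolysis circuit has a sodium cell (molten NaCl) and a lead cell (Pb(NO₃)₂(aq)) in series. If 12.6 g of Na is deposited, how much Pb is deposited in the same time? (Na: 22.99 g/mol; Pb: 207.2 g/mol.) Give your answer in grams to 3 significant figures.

56.8 g

n(Na) = 12.6 / 22.99 = 0.5481 mol
Na⁺ + e⁻ → Na, so n(e⁻) = 0.5481 mol
In series, the same 0.5481 mol of electrons flows through the second cell.
Pb²⁺ + 2e⁻ → Pb, so n(Pb) = 0.5481 / 2 = 0.2741 mol
m(Pb) = 0.2741 × 207.2 = 56.8 g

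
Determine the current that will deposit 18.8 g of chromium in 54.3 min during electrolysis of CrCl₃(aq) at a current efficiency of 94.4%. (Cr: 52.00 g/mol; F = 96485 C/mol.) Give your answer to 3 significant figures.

34.0 A

n(Cr) = 18.8 / 52.00 = 0.3615 mol
Cr³⁺ + 3e⁻ → Cr, so n(e⁻) = 3 × 0.3615 = 1.085 mol
Q = 1.085 × 96485 / 0.944 = 1.109×10^5 C
I = Q / t = 1.109×10^5 / 3258 s = 34.0 A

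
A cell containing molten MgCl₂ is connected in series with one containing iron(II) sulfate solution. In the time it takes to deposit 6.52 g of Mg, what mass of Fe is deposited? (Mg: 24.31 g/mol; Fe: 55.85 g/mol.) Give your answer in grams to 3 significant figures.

15.0 g

n(Mg) = 6.52 / 24.31 = 0.2682 mol
Mg²⁺ + 2e⁻ → Mg, so n(e⁻) = 2 × 0.2682 = 0.5364 mol
Since the cells are in series, n(e⁻) in the Fe cell is also 0.5364 mol.
Fe²⁺ + 2e⁻ → Fe, so n(Fe) = 0.5364 / 2 = 0.2682 mol
m(Fe) = 0.2682 × 55.85 = 15.0 g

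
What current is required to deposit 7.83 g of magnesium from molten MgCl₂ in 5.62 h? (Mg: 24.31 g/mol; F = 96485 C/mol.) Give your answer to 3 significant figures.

3.07 A

n(Mg) = 7.83 / 24.31 = 0.3221 mol
Mg²⁺ + 2e⁻ → Mg, so n(e⁻) = 2 × 0.3221 = 0.6442 mol
Q = 0.6442 × 96485 = 62160 C
I = Q / t = 62160 / 20232 s = 3.07 A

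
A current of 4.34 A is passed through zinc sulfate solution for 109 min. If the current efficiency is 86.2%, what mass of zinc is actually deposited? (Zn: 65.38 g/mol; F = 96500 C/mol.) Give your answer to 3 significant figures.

Q = 4.34 × 6540 = 28380 C
n(e⁻) = 28380 / 96500 = 0.2941 mol
Zn²⁺ + 2e⁻ → Zn, so theoretical m(Zn) = 0.1471 × 65.38 = 9.617 g
Actual mass = 86.2% × 9.617 = 8.29 g

8.29 g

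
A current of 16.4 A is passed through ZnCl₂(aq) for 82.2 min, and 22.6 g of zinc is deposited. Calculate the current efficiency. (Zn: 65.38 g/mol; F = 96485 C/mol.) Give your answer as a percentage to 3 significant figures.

82.5%

Q = 16.4 × 4932 = 80880 C
n(e⁻) = 80880 / 96485 = 0.8383 mol
Zn²⁺ + 2e⁻ → Zn, so theoretical n(Zn) = 0.4192 mol → 27.41 g
Efficiency = 22.6 / 27.41 = 0.8245 = 82.5%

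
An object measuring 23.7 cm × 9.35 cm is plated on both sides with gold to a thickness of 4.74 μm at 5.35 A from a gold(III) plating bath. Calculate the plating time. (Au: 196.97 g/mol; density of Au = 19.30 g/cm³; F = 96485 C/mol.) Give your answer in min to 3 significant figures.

Plated area = 2 × 23.7 × 9.35 = 443.2 cm²
Volume = 443.2 × 4.74×10⁻⁴ cm = 0.2101 cm³
m(Au) = 0.2101 × 19.30 = 4.055 g
n(Au) = 4.055 / 196.97 = 0.02059 mol; n(e⁻) = 3 × 0.02059 = 0.06177 mol
Q = 0.06177 × 96485 = 5960 C
t = 5960 / 5.35 = 1114 s = 18.6 min

18.6 min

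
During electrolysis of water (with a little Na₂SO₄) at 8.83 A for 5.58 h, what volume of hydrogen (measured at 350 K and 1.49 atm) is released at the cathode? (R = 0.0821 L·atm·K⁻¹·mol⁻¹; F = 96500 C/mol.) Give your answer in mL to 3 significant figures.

Charge passed = 8.83 × 20088 = 1.774×10^5 C
n(e⁻) = 1.774×10^5 / 96500 = 1.838 mol
2H⁺ + 2e⁻ → H₂, so n(H₂) = 1.838 / 2 = 0.9190 mol
V = nRT/P = 0.9190 × 0.0821 × 350 / 1.49 = 17.72 L
= 17700 mL

17700 mL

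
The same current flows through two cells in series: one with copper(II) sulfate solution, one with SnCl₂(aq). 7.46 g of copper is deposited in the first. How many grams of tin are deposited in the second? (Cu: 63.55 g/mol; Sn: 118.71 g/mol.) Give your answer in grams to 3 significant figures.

n(Cu) = 7.46 / 63.55 = 0.1174 mol
Cu²⁺ + 2e⁻ → Cu, so n(e⁻) = 2 × 0.1174 = 0.2348 mol
Same current for the same time ⇒ same n(e⁻) = 0.2348 mol in both cells.
Sn²⁺ + 2e⁻ → Sn, so n(Sn) = 0.2348 / 2 = 0.1174 mol
m(Sn) = 0.1174 × 118.71 = 13.9 g

13.9 g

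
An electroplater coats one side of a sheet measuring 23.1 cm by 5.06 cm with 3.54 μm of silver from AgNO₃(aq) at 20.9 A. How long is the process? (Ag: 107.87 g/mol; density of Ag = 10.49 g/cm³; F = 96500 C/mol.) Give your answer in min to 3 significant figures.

Plated area = 23.1 × 5.06 = 116.9 cm²
Volume = 116.9 × 3.54×10⁻⁴ cm = 0.04138 cm³
m(Ag) = 0.04138 × 10.49 = 0.4341 g
n(Ag) = 0.4341 / 107.87 = 0.004024 mol; n(e⁻) = 0.004024 mol
Q = 0.004024 × 96500 = 388.3 C
t = 388.3 / 20.9 = 18.58 s = 0.310 min

0.310 min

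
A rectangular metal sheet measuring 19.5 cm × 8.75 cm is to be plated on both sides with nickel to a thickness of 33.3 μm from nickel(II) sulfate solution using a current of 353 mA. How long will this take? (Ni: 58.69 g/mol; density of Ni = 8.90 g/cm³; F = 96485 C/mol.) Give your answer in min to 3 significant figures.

1570 min

Plated area = 2 × 19.5 × 8.75 = 341.3 cm²
Volume = 341.3 × 33.3×10⁻⁴ cm = 1.137 cm³
m(Ni) = 1.137 × 8.90 = 10.12 g
n(Ni) = 10.12 / 58.69 = 0.1724 mol; n(e⁻) = 2 × 0.1724 = 0.3448 mol
Q = 0.3448 × 96485 = 33270 C
t = 33270 / 0.353 = 94250 s = 1570 min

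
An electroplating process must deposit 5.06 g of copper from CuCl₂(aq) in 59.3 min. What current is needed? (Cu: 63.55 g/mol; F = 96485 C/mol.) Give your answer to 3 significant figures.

n(Cu) = 5.06 / 63.55 = 0.07962 mol
Cu²⁺ + 2e⁻ → Cu, so n(e⁻) = 2 × 0.07962 = 0.1592 mol
Q = 0.1592 × 96485 = 15360 C
I = Q / t = 15360 / 3558 s = 4.32 A

4.32 A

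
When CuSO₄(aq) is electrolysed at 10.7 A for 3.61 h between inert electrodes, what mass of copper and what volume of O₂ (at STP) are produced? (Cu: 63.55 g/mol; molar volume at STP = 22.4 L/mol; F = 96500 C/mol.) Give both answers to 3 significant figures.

45.8 g Cu; 8.07 L O₂

Q = 10.7 × 12996 = 1.391×10^5 C; n(e⁻) = 1.391×10^5 / 96500 = 1.441 mol
Cathode: Cu²⁺ + 2e⁻ → Cu → n(Cu) = 1.441/2 = 0.7205 mol → 45.8 g
Anode: 2H₂O → O₂ + 4H⁺ + 4e⁻ → n(O₂) = 1.441/4 = 0.3603 mol → 8.07 L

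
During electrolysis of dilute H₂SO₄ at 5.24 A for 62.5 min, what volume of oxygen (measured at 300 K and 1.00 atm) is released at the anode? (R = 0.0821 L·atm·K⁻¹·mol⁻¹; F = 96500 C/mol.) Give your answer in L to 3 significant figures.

Q = 5.24 A × 3750 s = 19650 C
n(e⁻) = Q/F = 19650/96500 = 0.2036 mol
2H₂O → O₂ + 4H⁺ + 4e⁻, so n(O₂) = 0.2036 / 4 = 0.05090 mol
V = nRT/P = 0.05090 × 0.0821 × 300 / 1.00 = 1.254 L

1.25 L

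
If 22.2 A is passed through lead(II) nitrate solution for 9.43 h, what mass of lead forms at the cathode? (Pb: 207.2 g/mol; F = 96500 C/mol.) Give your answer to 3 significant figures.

Charge passed = 22.2 × 33948 = 7.536×10^5 C
n(e⁻) = 7.536×10^5 / 96500 = 7.809 mol
Pb²⁺ + 2e⁻ → Pb, so n(Pb) = 7.809 / 2 = 3.905 mol
m = 3.905 × 207.2 = 809 g

809 g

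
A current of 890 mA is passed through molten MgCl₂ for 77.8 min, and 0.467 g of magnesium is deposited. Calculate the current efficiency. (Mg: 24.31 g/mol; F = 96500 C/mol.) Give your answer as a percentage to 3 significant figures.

89.2%

Q = 0.890 × 4668 = 4155 C
n(e⁻) = 4155 / 96500 = 0.04306 mol
Mg²⁺ + 2e⁻ → Mg, so theoretical n(Mg) = 0.02153 mol → 0.5234 g
Efficiency = 0.467 / 0.5234 = 0.8922 = 89.2%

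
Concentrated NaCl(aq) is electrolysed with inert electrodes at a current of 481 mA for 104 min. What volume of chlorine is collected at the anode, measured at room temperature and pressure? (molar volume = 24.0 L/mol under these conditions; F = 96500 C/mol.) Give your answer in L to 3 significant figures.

Charge passed = 0.481 × 6240 = 3001 C
n(e⁻) = 3001 / 96500 = 0.03110 mol
2Cl⁻ → Cl₂ + 2e⁻, so n(Cl₂) = 0.03110 / 2 = 0.01555 mol
V = 0.01555 × 24.0 = 0.3732 L

0.373 L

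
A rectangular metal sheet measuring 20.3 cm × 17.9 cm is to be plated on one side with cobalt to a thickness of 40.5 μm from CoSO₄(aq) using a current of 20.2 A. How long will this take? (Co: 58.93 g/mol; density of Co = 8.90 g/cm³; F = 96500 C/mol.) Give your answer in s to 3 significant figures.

Plated area = 20.3 × 17.9 = 363.4 cm²
Volume = 363.4 × 40.5×10⁻⁴ cm = 1.472 cm³
m(Co) = 1.472 × 8.90 = 13.10 g
n(Co) = 13.10 / 58.93 = 0.2223 mol; n(e⁻) = 2 × 0.2223 = 0.4446 mol
Q = 0.4446 × 96500 = 42900 C
t = 42900 / 20.2 = 2124 s

2120 s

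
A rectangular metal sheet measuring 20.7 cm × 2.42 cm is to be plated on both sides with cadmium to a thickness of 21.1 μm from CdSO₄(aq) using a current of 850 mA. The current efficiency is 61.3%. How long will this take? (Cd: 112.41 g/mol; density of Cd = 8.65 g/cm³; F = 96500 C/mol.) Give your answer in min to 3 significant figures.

100 min

Plated area = 2 × 20.7 × 2.42 = 100.2 cm²
Volume = 100.2 × 21.1×10⁻⁴ cm = 0.2114 cm³
m(Cd) = 0.2114 × 8.65 = 1.829 g
n(Cd) = 1.829 / 112.41 = 0.01627 mol; n(e⁻) = 2 × 0.01627 = 0.03254 mol
Q = 0.03254 × 96500 / 0.613 = 5123 C
t = 5123 / 0.850 = 6027 s = 100 min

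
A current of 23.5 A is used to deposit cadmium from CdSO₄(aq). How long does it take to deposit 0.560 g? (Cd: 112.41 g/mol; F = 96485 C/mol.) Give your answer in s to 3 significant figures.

n(Cd) = 0.560 / 112.41 = 0.004982 mol
Cd²⁺ + 2e⁻ → Cd, so n(e⁻) = 2 × 0.004982 = 0.009964 mol
Q = 0.009964 × 96485 = 961.4 C
t = Q / I = 961.4 / 23.5 = 40.91 s

40.9 s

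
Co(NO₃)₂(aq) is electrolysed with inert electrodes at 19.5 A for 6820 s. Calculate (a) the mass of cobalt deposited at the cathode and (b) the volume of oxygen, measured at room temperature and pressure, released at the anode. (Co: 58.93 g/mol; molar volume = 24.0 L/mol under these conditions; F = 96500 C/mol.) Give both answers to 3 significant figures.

40.6 g Co; 8.27 L O₂

Q = 19.5 × 6820 = 1.330×10^5 C; n(e⁻) = 1.330×10^5 / 96500 = 1.378 mol
Cathode: Co²⁺ + 2e⁻ → Co → n(Co) = 1.378/2 = 0.6890 mol → 40.6 g
Anode: 2H₂O → O₂ + 4H⁺ + 4e⁻ → n(O₂) = 1.378/4 = 0.3445 mol → 8.27 L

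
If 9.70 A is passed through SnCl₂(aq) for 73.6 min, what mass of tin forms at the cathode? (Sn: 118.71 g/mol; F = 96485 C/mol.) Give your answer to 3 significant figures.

Q = 9.70 A × 4416 s = 42840 C
Moles of electrons = 42840 / 96485 = 0.4440 mol
Sn²⁺ + 2e⁻ → Sn, so n(Sn) = 0.4440 / 2 = 0.2220 mol
m = 0.2220 × 118.71 = 26.4 g

26.4 g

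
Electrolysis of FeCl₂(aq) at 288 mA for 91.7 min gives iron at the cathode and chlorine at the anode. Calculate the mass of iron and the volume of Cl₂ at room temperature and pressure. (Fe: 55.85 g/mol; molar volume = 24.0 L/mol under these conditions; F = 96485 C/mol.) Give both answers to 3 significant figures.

0.459 g Fe; 0.197 L Cl₂

Q = 0.288 × 5502 = 1585 C; n(e⁻) = 1585 / 96485 = 0.01643 mol
Cathode: Fe²⁺ + 2e⁻ → Fe → n(Fe) = 0.01643/2 = 0.008215 mol → 0.459 g
Anode: 2Cl⁻ → Cl₂ + 2e⁻ → n(Cl₂) = 0.01643/2 = 0.008215 mol → 0.197 L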